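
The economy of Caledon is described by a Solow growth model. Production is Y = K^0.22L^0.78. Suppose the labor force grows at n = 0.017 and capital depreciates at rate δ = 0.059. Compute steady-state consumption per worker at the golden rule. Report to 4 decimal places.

Capital per worker breaks even when investment replaces (n + δ)·k; here n + δ = 0.076.
Golden rule sets MPK = n+δ: 0.22·k^(0.22−1) = 0.076, so k_gold = (0.22/0.076)^(1/0.78) ≈ 3.9067.
y_gold = 3.9067^0.22 ≈ 1.3496.
c_gold = y_gold − (n+δ)·k_gold = 1.3496 − 0.076·3.9067 ≈ 1.0527.

c_gold ≈ 1.0527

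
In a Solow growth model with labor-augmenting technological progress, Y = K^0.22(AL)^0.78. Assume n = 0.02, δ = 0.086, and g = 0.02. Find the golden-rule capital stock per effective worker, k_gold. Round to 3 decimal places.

k_gold ≈ 2.043

n + g + δ = 0.02 + 0.02 + 0.086 = 0.126.
Maximizing c = f(k) − (n+g+δ)·k gives f'(k) = n+g+δ, i.e. 0.22·k^(0.22−1) = 0.126, so k_gold = (0.22/0.126)^(1/0.78) ≈ 2.0433.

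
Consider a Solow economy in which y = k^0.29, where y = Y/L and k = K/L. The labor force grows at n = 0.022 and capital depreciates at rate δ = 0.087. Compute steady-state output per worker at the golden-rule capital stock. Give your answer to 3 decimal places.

y_gold ≈ 1.491

n + δ = 0.022 + 0.087 = 0.109.
Golden rule sets MPK = n+δ: 0.29·k^(0.29−1) = 0.109, so k_gold = (0.29/0.109)^(1/0.71) ≈ 3.9678.
Output: y_gold = k_gold^0.29 = 3.9678^0.29 ≈ 1.4914.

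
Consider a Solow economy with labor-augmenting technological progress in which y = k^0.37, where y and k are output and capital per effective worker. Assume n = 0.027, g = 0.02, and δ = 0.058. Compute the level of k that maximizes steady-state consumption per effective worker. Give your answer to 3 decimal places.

Capital per effective worker breaks even when investment replaces (n + g + δ)·k; here n + g + δ = 0.105.
Maximizing c = f(k) − (n+g+δ)·k gives f'(k) = n+g+δ, i.e. 0.37·k^(0.37−1) = 0.105, so k_gold = (0.37/0.105)^(1/0.63) ≈ 7.3837.

k_gold ≈ 7.384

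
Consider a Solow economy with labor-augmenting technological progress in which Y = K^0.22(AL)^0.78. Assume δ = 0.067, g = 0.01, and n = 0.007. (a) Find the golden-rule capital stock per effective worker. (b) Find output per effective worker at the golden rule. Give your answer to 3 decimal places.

n + g + δ = 0.007 + 0.01 + 0.067 = 0.084.
Setting f'(k) = n+g+δ gives 0.22·k^(0.22−1) = 0.084, hence k_gold = (0.22/0.084)^(1/0.78) ≈ 3.4362.
y_gold = 3.4362^0.22 ≈ 1.3120.

(a) k_gold ≈ 3.436; (b) y_gold ≈ 1.312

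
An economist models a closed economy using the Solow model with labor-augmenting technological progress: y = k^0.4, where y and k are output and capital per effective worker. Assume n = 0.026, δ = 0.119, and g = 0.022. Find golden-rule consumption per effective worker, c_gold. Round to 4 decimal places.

c_gold ≈ 1.0741

n + g + δ = 0.026 + 0.022 + 0.119 = 0.167.
Maximizing c = f(k) − (n+g+δ)·k gives f'(k) = n+g+δ, i.e. 0.4·k^(0.4−1) = 0.167, so k_gold = (0.4/0.167)^(1/0.6) ≈ 4.2878.
y_gold = 4.2878^0.4 ≈ 1.7902.
c_gold = y_gold − (n+g+δ)·k_gold = 1.7902 − 0.167·4.2878 ≈ 1.0741.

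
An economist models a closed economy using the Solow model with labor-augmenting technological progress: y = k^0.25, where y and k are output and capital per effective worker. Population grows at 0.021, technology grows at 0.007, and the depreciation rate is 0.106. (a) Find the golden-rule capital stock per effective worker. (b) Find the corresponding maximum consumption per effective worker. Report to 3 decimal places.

Capital per effective worker breaks even when investment replaces (n + g + δ)·k; here n + g + δ = 0.134.
Maximizing c = f(k) − (n+g+δ)·k gives f'(k) = n+g+δ, i.e. 0.25·k^(0.25−1) = 0.134, so k_gold = (0.25/0.134)^(1/0.75) ≈ 2.2967.
y_gold = 2.2967^0.25 ≈ 1.2311; c_gold = y_gold − 0.134·k_gold ≈ 0.9233.

(a) k_gold ≈ 2.297; (b) c_gold ≈ 0.923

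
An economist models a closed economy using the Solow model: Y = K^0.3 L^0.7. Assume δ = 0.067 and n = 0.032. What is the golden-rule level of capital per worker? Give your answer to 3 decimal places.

Break-even investment rate: n + δ = 0.032 + 0.067 = 0.099.
At the golden rule the marginal product of capital equals n+δ: 0.3·k^(0.3−1) = 0.099. Solving, k_gold = (0.3/0.099)^(1/0.7) ≈ 4.8735.

k_gold ≈ 4.873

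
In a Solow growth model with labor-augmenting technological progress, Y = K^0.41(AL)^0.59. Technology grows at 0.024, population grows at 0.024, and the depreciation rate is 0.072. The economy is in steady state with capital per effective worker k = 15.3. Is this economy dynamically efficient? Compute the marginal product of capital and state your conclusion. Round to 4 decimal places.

dynamically inefficient; MPK ≈ 0.0820

n + g + δ = 0.024 + 0.024 + 0.072 = 0.12.
MPK = 0.41·k^(0.41−1) = 0.41·15.3^(-0.59) ≈ 0.0820.
MPK < 0.12, so the economy is dynamically inefficient (over-saving).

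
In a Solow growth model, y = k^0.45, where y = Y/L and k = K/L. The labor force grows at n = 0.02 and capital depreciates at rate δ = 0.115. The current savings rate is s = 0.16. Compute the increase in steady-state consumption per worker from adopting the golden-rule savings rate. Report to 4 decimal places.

Δc ≈ 0.5076

n + δ = 0.02 + 0.115 = 0.135.
Current steady state (s = 0.16): k* = (0.16/0.135)^(1/0.55) ≈ 1.3619, y* = 1.3619^0.45 ≈ 1.1491, c* = (1−0.16)·1.1491 ≈ 0.9653.
At the golden rule the marginal product of capital equals n+δ: 0.45·k^(0.45−1) = 0.135. Solving, k_gold = (0.45/0.135)^(1/0.55) ≈ 8.9267.
y_gold = 8.9267^0.45 ≈ 2.6780, c_gold = y_gold − 0.135·k_gold ≈ 1.4729.
Gain: Δc = 1.4729 − 0.9653 ≈ 0.5076.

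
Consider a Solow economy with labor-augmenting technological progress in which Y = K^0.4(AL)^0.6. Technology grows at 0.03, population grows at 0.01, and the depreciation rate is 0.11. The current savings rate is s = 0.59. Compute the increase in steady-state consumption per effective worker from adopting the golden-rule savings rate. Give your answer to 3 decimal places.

The effective depreciation rate is n + g + δ = 0.01 + 0.03 + 0.11 = 0.15.
Current steady state (s = 0.59): k* = (0.59/0.15)^(1/0.6) ≈ 9.8009, y* = 9.8009^0.4 ≈ 2.4918, c* = (1−0.59)·2.4918 ≈ 1.0216.
At the golden rule the marginal product of capital equals n+g+δ: 0.4·k^(0.4−1) = 0.15. Solving, k_gold = (0.4/0.15)^(1/0.6) ≈ 5.1280.
y_gold = 5.1280^0.4 ≈ 1.9230, c_gold = y_gold − 0.15·k_gold ≈ 1.1538.
Gain: Δc = 1.1538 − 1.0216 ≈ 0.1322.

Δc ≈ 0.132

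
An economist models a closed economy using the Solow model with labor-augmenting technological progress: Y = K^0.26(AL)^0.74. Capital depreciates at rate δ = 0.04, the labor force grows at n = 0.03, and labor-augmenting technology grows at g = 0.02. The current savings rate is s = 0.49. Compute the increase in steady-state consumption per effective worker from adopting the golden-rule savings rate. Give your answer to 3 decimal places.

Δc ≈ 0.149

Break-even investment rate: n + g + δ = 0.03 + 0.02 + 0.04 = 0.09.
Current steady state (s = 0.49): k* = (0.49/0.09)^(1/0.74) ≈ 9.8749, y* = 9.8749^0.26 ≈ 1.8138, c* = (1−0.49)·1.8138 ≈ 0.9250.
Setting f'(k) = n+g+δ gives 0.26·k^(0.26−1) = 0.09, hence k_gold = (0.26/0.09)^(1/0.74) ≈ 4.1938.
y_gold = 4.1938^0.26 ≈ 1.4517, c_gold = y_gold − 0.09·k_gold ≈ 1.0743.
Gain: Δc = 1.0743 − 0.9250 ≈ 0.1492.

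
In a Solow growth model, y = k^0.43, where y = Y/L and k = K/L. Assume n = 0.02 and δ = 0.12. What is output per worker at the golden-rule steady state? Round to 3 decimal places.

Capital per worker breaks even when investment replaces (n + δ)·k; here n + δ = 0.14.
Maximizing c = f(k) − (n+δ)·k gives f'(k) = n+δ, i.e. 0.43·k^(0.43−1) = 0.14, so k_gold = (0.43/0.14)^(1/0.57) ≈ 7.1612.
Output: y_gold = k_gold^0.43 = 7.1612^0.43 ≈ 2.3315.

y_gold ≈ 2.332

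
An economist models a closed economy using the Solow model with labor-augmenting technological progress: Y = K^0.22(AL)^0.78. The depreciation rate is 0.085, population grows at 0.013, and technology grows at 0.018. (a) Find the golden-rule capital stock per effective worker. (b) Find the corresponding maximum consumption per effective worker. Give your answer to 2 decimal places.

(a) k_gold ≈ 2.27; (b) c_gold ≈ 0.93

Break-even investment rate: n + g + δ = 0.013 + 0.018 + 0.085 = 0.116.
Setting f'(k) = n+g+δ gives 0.22·k^(0.22−1) = 0.116, hence k_gold = (0.22/0.116)^(1/0.78) ≈ 2.2718.
y_gold = 2.2718^0.22 ≈ 1.1978; c_gold = y_gold − 0.116·k_gold ≈ 0.9343.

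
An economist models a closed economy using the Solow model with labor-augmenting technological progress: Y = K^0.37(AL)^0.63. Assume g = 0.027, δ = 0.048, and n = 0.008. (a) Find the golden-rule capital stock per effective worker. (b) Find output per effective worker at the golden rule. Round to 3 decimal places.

n + g + δ = 0.008 + 0.027 + 0.048 = 0.083.
Maximizing c = f(k) − (n+g+δ)·k gives f'(k) = n+g+δ, i.e. 0.37·k^(0.37−1) = 0.083, so k_gold = (0.37/0.083)^(1/0.63) ≈ 10.7240.
y_gold = 10.7240^0.37 ≈ 2.4056.

(a) k_gold ≈ 10.724; (b) y_gold ≈ 2.406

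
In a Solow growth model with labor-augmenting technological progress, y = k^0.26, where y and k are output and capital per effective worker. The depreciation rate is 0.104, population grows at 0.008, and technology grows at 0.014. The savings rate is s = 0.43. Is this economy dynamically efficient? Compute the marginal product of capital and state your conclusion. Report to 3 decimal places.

dynamically inefficient; MPK ≈ 0.076

n + g + δ = 0.008 + 0.014 + 0.104 = 0.126.
Steady-state k*: s·k^0.26 = 0.126·k gives k* = (0.43/0.126)^(1/0.74) ≈ 5.2529.
MPK = 0.26·5.2529^(-0.74) ≈ 0.0762.
MPK < n+g+δ = 0.126, so the economy is dynamically inefficient (over-saving).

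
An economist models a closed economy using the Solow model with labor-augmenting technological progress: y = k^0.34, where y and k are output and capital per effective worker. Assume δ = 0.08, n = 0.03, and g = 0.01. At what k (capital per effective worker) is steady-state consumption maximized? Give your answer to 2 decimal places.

Break-even investment rate: n + g + δ = 0.03 + 0.01 + 0.08 = 0.12.
Maximizing c = f(k) − (n+g+δ)·k gives f'(k) = n+g+δ, i.e. 0.34·k^(0.34−1) = 0.12, so k_gold = (0.34/0.12)^(1/0.66) ≈ 4.8451.

k_gold ≈ 4.85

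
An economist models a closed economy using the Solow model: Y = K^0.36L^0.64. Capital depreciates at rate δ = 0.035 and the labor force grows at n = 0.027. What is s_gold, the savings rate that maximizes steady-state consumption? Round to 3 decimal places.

s_gold = 0.360

The effective depreciation rate is n + δ = 0.027 + 0.035 = 0.062.
At the golden rule MPK = n+δ, and in any Cobb-Douglas steady state s = (n+δ)·k/y = MPK·k/y = capital's share 0.36.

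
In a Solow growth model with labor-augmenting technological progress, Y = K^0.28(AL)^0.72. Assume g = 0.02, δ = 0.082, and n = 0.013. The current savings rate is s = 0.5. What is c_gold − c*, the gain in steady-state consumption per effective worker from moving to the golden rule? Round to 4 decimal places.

Δc ≈ 0.1322

Break-even investment rate: n + g + δ = 0.013 + 0.02 + 0.082 = 0.115.
Current steady state (s = 0.5): k* = (0.5/0.115)^(1/0.72) ≈ 7.7000, y* = 7.7000^0.28 ≈ 1.7710, c* = (1−0.5)·1.7710 ≈ 0.8855.
Setting f'(k) = n+g+δ gives 0.28·k^(0.28−1) = 0.115, hence k_gold = (0.28/0.115)^(1/0.72) ≈ 3.4415.
y_gold = 3.4415^0.28 ≈ 1.4135, c_gold = y_gold − 0.115·k_gold ≈ 1.0177.
Gain: Δc = 1.0177 − 0.8855 ≈ 0.1322.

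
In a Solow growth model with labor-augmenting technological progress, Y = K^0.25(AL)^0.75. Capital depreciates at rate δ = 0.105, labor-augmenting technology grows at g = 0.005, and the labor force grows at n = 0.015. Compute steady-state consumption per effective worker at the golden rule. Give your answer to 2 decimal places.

c_gold ≈ 0.94

n + g + δ = 0.015 + 0.005 + 0.105 = 0.125.
At the golden rule the marginal product of capital equals n+g+δ: 0.25·k^(0.25−1) = 0.125. Solving, k_gold = (0.25/0.125)^(1/0.75) ≈ 2.5198.
y_gold = 2.5198^0.25 ≈ 1.2599.
c_gold = y_gold − (n+g+δ)·k_gold = 1.2599 − 0.125·2.5198 ≈ 0.9449.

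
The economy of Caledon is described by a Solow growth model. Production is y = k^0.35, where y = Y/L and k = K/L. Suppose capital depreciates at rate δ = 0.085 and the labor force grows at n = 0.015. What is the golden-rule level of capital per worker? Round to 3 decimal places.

Break-even investment rate: n + δ = 0.015 + 0.085 = 0.1.
Golden rule sets MPK = n+δ: 0.35·k^(0.35−1) = 0.1, so k_gold = (0.35/0.1)^(1/0.65) ≈ 6.8711.

k_gold ≈ 6.871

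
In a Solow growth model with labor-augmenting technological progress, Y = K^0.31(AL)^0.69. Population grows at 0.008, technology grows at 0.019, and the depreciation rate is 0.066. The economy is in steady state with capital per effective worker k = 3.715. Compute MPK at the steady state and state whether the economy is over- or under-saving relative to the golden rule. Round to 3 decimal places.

Break-even investment rate: n + g + δ = 0.008 + 0.019 + 0.066 = 0.093.
MPK = 0.31·k^(0.31−1) = 0.31·3.715^(-0.69) ≈ 0.1253.
MPK > 0.093, so the economy is dynamically efficient (under-saving).

under-saving; MPK ≈ 0.125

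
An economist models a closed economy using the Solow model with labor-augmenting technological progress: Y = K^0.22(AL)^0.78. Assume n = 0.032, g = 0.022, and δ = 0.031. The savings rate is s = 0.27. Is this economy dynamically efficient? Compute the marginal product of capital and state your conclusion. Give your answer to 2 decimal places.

dynamically inefficient; MPK ≈ 0.07

The effective depreciation rate is n + g + δ = 0.032 + 0.022 + 0.031 = 0.085.
Steady-state k*: s·k^0.22 = 0.085·k gives k* = (0.27/0.085)^(1/0.78) ≈ 4.4007.
MPK = 0.22·4.4007^(-0.78) ≈ 0.0693.
MPK < n+g+δ = 0.085, so the economy is dynamically inefficient (over-saving).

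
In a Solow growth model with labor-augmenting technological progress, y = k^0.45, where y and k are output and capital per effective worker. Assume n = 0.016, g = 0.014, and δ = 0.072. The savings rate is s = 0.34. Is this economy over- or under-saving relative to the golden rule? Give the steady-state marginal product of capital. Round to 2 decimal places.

n + g + δ = 0.016 + 0.014 + 0.072 = 0.102.
Steady-state k*: s·k^0.45 = 0.102·k gives k* = (0.34/0.102)^(1/0.55) ≈ 8.9267.
MPK = 0.45·8.9267^(-0.55) ≈ 0.1350.
MPK > n+g+δ = 0.102, so the economy is dynamically efficient (under-saving).

under-saving; MPK ≈ 0.13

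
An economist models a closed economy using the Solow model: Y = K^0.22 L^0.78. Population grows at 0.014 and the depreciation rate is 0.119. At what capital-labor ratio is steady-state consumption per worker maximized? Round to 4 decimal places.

k_gold ≈ 1.9064

Capital per worker breaks even when investment replaces (n + δ)·k; here n + δ = 0.133.
Golden rule sets MPK = n+δ: 0.22·k^(0.22−1) = 0.133, so k_gold = (0.22/0.133)^(1/0.78) ≈ 1.9064.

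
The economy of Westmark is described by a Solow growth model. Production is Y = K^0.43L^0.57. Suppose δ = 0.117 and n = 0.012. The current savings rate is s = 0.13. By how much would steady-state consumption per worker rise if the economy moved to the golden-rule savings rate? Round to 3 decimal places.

Δc ≈ 0.539

n + δ = 0.012 + 0.117 = 0.129.
Current steady state (s = 0.13): k* = (0.13/0.129)^(1/0.57) ≈ 1.0136, y* = 1.0136^0.43 ≈ 1.0058, c* = (1−0.13)·1.0058 ≈ 0.8751.
Golden rule sets MPK = n+δ: 0.43·k^(0.43−1) = 0.129, so k_gold = (0.43/0.129)^(1/0.57) ≈ 8.2667.
y_gold = 8.2667^0.43 ≈ 2.4800, c_gold = y_gold − 0.129·k_gold ≈ 1.4136.
Gain: Δc = 1.4136 − 0.8751 ≈ 0.5385.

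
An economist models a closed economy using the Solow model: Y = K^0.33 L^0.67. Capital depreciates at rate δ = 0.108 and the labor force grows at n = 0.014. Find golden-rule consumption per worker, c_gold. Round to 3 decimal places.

Capital per worker breaks even when investment replaces (n + δ)·k; here n + δ = 0.122.
Golden rule sets MPK = n+δ: 0.33·k^(0.33−1) = 0.122, so k_gold = (0.33/0.122)^(1/0.67) ≈ 4.4158.
y_gold = 4.4158^0.33 ≈ 1.6325.
c_gold = y_gold − (n+δ)·k_gold = 1.6325 − 0.122·4.4158 ≈ 1.0938.

c_gold ≈ 1.094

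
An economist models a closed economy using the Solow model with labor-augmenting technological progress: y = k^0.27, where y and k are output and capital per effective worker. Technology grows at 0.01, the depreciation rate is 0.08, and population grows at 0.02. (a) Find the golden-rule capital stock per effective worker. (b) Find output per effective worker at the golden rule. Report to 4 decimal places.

(a) k_gold ≈ 3.4214; (b) y_gold ≈ 1.3939

Break-even investment rate: n + g + δ = 0.02 + 0.01 + 0.08 = 0.11.
At the golden rule the marginal product of capital equals n+g+δ: 0.27·k^(0.27−1) = 0.11. Solving, k_gold = (0.27/0.11)^(1/0.73) ≈ 3.4214.
y_gold = 3.4214^0.27 ≈ 1.3939.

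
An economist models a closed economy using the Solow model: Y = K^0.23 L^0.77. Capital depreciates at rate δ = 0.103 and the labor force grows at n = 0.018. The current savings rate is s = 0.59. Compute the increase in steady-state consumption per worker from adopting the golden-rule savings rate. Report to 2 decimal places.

Δc ≈ 0.27

Break-even investment rate: n + δ = 0.018 + 0.103 = 0.121.
Current steady state (s = 0.59): k* = (0.59/0.121)^(1/0.77) ≈ 7.8270, y* = 7.8270^0.23 ≈ 1.6052, c* = (1−0.59)·1.6052 ≈ 0.6581.
At the golden rule the marginal product of capital equals n+δ: 0.23·k^(0.23−1) = 0.121. Solving, k_gold = (0.23/0.121)^(1/0.77) ≈ 2.3028.
y_gold = 2.3028^0.23 ≈ 1.2115, c_gold = y_gold − 0.121·k_gold ≈ 0.9328.
Gain: Δc = 0.9328 − 0.6581 ≈ 0.2747.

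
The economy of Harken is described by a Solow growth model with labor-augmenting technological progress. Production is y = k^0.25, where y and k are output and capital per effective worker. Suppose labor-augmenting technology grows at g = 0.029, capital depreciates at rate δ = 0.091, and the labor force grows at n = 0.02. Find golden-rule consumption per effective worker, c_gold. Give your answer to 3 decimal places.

Break-even investment rate: n + g + δ = 0.02 + 0.029 + 0.091 = 0.14.
Setting f'(k) = n+g+δ gives 0.25·k^(0.25−1) = 0.14, hence k_gold = (0.25/0.14)^(1/0.75) ≈ 2.1665.
y_gold = 2.1665^0.25 ≈ 1.2132.
c_gold = y_gold − (n+g+δ)·k_gold = 1.2132 − 0.14·2.1665 ≈ 0.9099.

c_gold ≈ 0.910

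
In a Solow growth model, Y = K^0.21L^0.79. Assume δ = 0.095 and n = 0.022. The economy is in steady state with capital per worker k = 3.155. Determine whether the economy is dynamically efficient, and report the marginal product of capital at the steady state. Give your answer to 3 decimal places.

dynamically inefficient; MPK ≈ 0.085

Break-even investment rate: n + δ = 0.022 + 0.095 = 0.117.
MPK = 0.21·k^(0.21−1) = 0.21·3.155^(-0.79) ≈ 0.0847.
MPK < 0.117, so the economy is dynamically inefficient (over-saving).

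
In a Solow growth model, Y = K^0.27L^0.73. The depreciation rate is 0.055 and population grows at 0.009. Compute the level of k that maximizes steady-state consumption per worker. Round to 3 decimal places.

k_gold ≈ 7.185

Capital per worker breaks even when investment replaces (n + δ)·k; here n + δ = 0.064.
Golden rule sets MPK = n+δ: 0.27·k^(0.27−1) = 0.064, so k_gold = (0.27/0.064)^(1/0.73) ≈ 7.1848.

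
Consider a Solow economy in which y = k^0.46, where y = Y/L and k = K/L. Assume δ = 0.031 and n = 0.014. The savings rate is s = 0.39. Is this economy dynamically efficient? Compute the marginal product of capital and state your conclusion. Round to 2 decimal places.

The effective depreciation rate is n + δ = 0.014 + 0.031 = 0.045.
Steady-state k*: s·k^0.46 = 0.045·k gives k* = (0.39/0.045)^(1/0.54) ≈ 54.5460.
MPK = 0.46·54.5460^(-0.54) ≈ 0.0531.
MPK > n+δ = 0.045, so the economy is dynamically efficient (under-saving).

dynamically efficient; MPK ≈ 0.05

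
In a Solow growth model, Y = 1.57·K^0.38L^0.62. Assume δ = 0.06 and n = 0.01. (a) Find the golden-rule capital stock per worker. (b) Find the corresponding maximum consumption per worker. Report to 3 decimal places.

The effective depreciation rate is n + δ = 0.01 + 0.06 = 0.07.
At the golden rule the marginal product of capital equals n+δ: 0.38·1.57·k^(0.38−1) = 0.07. Solving, k_gold = (0.38·1.57/0.07)^(1/0.62) ≈ 31.6916.
y_gold = 1.57·31.6916^0.38 ≈ 5.8379; c_gold = y_gold − 0.07·k_gold ≈ 3.6195.

(a) k_gold ≈ 31.692; (b) c_gold ≈ 3.620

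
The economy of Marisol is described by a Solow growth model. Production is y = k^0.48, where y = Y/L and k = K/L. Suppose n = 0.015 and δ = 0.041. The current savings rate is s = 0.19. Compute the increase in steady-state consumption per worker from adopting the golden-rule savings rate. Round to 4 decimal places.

Δc ≈ 1.2765

Break-even investment rate: n + δ = 0.015 + 0.041 = 0.056.
Current steady state (s = 0.19): k* = (0.19/0.056)^(1/0.52) ≈ 10.4790, y* = 10.4790^0.48 ≈ 3.0885, c* = (1−0.19)·3.0885 ≈ 2.5017.
Setting f'(k) = n+δ gives 0.48·k^(0.48−1) = 0.056, hence k_gold = (0.48/0.056)^(1/0.52) ≈ 62.2778.
y_gold = 62.2778^0.48 ≈ 7.2657, c_gold = y_gold − 0.056·k_gold ≈ 3.7782.
Gain: Δc = 3.7782 − 2.5017 ≈ 1.2765.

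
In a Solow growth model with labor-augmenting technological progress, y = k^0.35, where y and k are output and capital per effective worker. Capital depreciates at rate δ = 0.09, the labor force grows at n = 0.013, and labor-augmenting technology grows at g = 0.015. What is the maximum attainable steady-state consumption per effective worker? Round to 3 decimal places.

c_gold ≈ 1.167

n + g + δ = 0.013 + 0.015 + 0.09 = 0.118.
Golden rule sets MPK = n+g+δ: 0.35·k^(0.35−1) = 0.118, so k_gold = (0.35/0.118)^(1/0.65) ≈ 5.3265.
y_gold = 5.3265^0.35 ≈ 1.7958.
c_gold = y_gold − (n+g+δ)·k_gold = 1.7958 − 0.118·5.3265 ≈ 1.1673.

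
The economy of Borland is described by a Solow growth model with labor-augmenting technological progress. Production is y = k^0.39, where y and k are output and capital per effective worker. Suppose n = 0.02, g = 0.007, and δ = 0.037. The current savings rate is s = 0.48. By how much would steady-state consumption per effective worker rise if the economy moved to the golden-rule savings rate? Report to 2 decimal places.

Capital per effective worker breaks even when investment replaces (n + g + δ)·k; here n + g + δ = 0.064.
Current steady state (s = 0.48): k* = (0.48/0.064)^(1/0.61) ≈ 27.1974, y* = 27.1974^0.39 ≈ 3.6263, c* = (1−0.48)·3.6263 ≈ 1.8857.
Golden rule sets MPK = n+g+δ: 0.39·k^(0.39−1) = 0.064, so k_gold = (0.39/0.064)^(1/0.61) ≈ 19.3507.
y_gold = 19.3507^0.39 ≈ 3.1755, c_gold = y_gold − 0.064·k_gold ≈ 1.9371.
Gain: Δc = 1.9371 − 1.8857 ≈ 0.0514.

Δc ≈ 0.05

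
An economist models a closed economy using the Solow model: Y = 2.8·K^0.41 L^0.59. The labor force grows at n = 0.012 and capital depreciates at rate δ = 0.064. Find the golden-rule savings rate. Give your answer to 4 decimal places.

Break-even investment rate: n + δ = 0.012 + 0.064 = 0.076.
At the golden rule MPK = n+δ, and in any Cobb-Douglas steady state s = (n+δ)·k/y = MPK·k/y = capital's share 0.41.

s_gold = 0.4100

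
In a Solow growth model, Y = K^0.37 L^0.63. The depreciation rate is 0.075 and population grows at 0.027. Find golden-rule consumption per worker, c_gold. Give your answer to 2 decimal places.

Capital per worker breaks even when investment replaces (n + δ)·k; here n + δ = 0.102.
Maximizing c = f(k) − (n+δ)·k gives f'(k) = n+δ, i.e. 0.37·k^(0.37−1) = 0.102, so k_gold = (0.37/0.102)^(1/0.63) ≈ 7.7314.
y_gold = 7.7314^0.37 ≈ 2.1314.
c_gold = y_gold − (n+δ)·k_gold = 2.1314 − 0.102·7.7314 ≈ 1.3428.

c_gold ≈ 1.34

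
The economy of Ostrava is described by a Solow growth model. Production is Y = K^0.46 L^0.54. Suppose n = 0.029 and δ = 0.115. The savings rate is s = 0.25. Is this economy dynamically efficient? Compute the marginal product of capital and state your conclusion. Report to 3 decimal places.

dynamically efficient; MPK ≈ 0.265

Capital per worker breaks even when investment replaces (n + δ)·k; here n + δ = 0.144.
Steady-state k*: s·k^0.46 = 0.144·k gives k* = (0.25/0.144)^(1/0.54) ≈ 2.7776.
MPK = 0.46·2.7776^(-0.54) ≈ 0.2650.
MPK > n+δ = 0.144, so the economy is dynamically efficient (under-saving).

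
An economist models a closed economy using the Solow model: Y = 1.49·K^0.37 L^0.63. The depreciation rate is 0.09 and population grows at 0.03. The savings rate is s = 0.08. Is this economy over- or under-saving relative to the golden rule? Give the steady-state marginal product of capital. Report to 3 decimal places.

under-saving; MPK ≈ 0.555

Capital per worker breaks even when investment replaces (n + δ)·k; here n + δ = 0.12.
Steady-state k*: s·A·k^0.37 = 0.12·k gives k* = (0.08·1.49/0.12)^(1/0.63) ≈ 0.9894.
MPK = 0.37·1.49·0.9894^(-0.63) ≈ 0.5550.
MPK > n+δ = 0.12, so the economy is dynamically efficient (under-saving).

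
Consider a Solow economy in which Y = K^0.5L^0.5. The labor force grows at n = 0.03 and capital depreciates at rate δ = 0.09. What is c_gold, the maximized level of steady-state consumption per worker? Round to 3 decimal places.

Capital per worker breaks even when investment replaces (n + δ)·k; here n + δ = 0.12.
Setting f'(k) = n+δ gives 0.5·k^(0.5−1) = 0.12, hence k_gold = (0.5/0.12)^(1/0.5) ≈ 17.3611.
y_gold = 17.3611^0.5 ≈ 4.1667.
c_gold = y_gold − (n+δ)·k_gold = 4.1667 − 0.12·17.3611 ≈ 2.0833.

c_gold ≈ 2.083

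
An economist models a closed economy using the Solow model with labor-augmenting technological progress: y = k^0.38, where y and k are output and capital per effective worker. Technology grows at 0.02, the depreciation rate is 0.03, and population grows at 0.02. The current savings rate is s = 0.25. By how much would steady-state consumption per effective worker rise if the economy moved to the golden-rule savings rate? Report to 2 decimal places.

Δc ≈ 0.11

n + g + δ = 0.02 + 0.02 + 0.03 = 0.07.
Current steady state (s = 0.25): k* = (0.25/0.07)^(1/0.62) ≈ 7.7926, y* = 7.7926^0.38 ≈ 2.1819, c* = (1−0.25)·2.1819 ≈ 1.6364.
Golden rule sets MPK = n+g+δ: 0.38·k^(0.38−1) = 0.07, so k_gold = (0.38/0.07)^(1/0.62) ≈ 15.3101.
y_gold = 15.3101^0.38 ≈ 2.8203, c_gold = y_gold − 0.07·k_gold ≈ 1.7486.
Gain: Δc = 1.7486 − 1.6364 ≈ 0.1121.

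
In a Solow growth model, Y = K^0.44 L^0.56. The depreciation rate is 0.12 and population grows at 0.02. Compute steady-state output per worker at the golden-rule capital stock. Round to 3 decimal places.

Break-even investment rate: n + δ = 0.02 + 0.12 = 0.14.
At the golden rule the marginal product of capital equals n+δ: 0.44·k^(0.44−1) = 0.14. Solving, k_gold = (0.44/0.14)^(1/0.56) ≈ 7.7282.
Output: y_gold = k_gold^0.44 = 7.7282^0.44 ≈ 2.4590.

y_gold ≈ 2.459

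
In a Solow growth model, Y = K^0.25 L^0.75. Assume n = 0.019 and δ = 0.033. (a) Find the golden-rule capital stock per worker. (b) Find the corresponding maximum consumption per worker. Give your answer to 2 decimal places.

(a) k_gold ≈ 8.11; (b) c_gold ≈ 1.27

The effective depreciation rate is n + δ = 0.019 + 0.033 = 0.052.
At the golden rule the marginal product of capital equals n+δ: 0.25·k^(0.25−1) = 0.052. Solving, k_gold = (0.25/0.052)^(1/0.75) ≈ 8.1143.
y_gold = 8.1143^0.25 ≈ 1.6878; c_gold = y_gold − 0.052·k_gold ≈ 1.2658.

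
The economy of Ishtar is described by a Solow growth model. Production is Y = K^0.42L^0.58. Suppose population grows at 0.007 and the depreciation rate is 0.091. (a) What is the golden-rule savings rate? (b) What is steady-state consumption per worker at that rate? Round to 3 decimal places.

n + δ = 0.007 + 0.091 = 0.098.
For Cobb-Douglas, s_gold equals capital's share: s_gold = 0.42.
Maximizing c = f(k) − (n+δ)·k gives f'(k) = n+δ, i.e. 0.42·k^(0.42−1) = 0.098, so k_gold = (0.42/0.098)^(1/0.58) ≈ 12.2941.
y_gold = 12.2941^0.42 ≈ 2.8686; c_gold = (1−0.42)·y_gold ≈ 1.6638.

(a) s_gold = 0.420; (b) c_gold ≈ 1.664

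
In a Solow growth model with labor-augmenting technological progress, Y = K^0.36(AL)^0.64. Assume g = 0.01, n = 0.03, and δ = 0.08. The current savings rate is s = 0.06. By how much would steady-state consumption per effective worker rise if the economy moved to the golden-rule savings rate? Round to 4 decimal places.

Δc ≈ 0.5508

Capital per effective worker breaks even when investment replaces (n + g + δ)·k; here n + g + δ = 0.12.
Current steady state (s = 0.06): k* = (0.06/0.12)^(1/0.64) ≈ 0.3386, y* = 0.3386^0.36 ≈ 0.6771, c* = (1−0.06)·0.6771 ≈ 0.6365.
At the golden rule the marginal product of capital equals n+g+δ: 0.36·k^(0.36−1) = 0.12. Solving, k_gold = (0.36/0.12)^(1/0.64) ≈ 5.5655.
y_gold = 5.5655^0.36 ≈ 1.8552, c_gold = y_gold − 0.12·k_gold ≈ 1.1873.
Gain: Δc = 1.1873 − 0.6365 ≈ 0.5508.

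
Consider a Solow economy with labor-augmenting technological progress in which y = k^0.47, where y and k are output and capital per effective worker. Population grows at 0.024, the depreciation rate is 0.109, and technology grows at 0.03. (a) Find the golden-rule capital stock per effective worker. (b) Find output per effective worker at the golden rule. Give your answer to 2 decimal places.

(a) k_gold ≈ 7.37; (b) y_gold ≈ 2.56

Capital per effective worker breaks even when investment replaces (n + g + δ)·k; here n + g + δ = 0.163.
Setting f'(k) = n+g+δ gives 0.47·k^(0.47−1) = 0.163, hence k_gold = (0.47/0.163)^(1/0.53) ≈ 7.3749.
y_gold = 7.3749^0.47 ≈ 2.5577.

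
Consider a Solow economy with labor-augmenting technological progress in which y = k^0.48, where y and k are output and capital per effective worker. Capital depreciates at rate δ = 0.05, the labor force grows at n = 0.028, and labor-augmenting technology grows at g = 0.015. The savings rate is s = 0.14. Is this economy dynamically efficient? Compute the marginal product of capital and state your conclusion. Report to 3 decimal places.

dynamically efficient; MPK ≈ 0.319

n + g + δ = 0.028 + 0.015 + 0.05 = 0.093.
Steady-state k*: s·k^0.48 = 0.093·k gives k* = (0.14/0.093)^(1/0.52) ≈ 2.1960.
MPK = 0.48·2.1960^(-0.52) ≈ 0.3189.
MPK > n+g+δ = 0.093, so the economy is dynamically efficient (under-saving).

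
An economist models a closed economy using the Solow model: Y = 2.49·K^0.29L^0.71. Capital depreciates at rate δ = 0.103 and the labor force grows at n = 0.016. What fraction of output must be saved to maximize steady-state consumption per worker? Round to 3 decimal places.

s_gold = 0.290

Break-even investment rate: n + δ = 0.016 + 0.103 = 0.119.
At the golden rule MPK = n+δ, and in any Cobb-Douglas steady state s = (n+δ)·k/y = MPK·k/y = capital's share 0.29.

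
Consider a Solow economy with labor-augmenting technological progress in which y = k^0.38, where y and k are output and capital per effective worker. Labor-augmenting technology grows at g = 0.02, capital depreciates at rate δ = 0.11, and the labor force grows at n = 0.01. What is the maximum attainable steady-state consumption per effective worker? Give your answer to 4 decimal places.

c_gold ≈ 1.1434

Capital per effective worker breaks even when investment replaces (n + g + δ)·k; here n + g + δ = 0.14.
At the golden rule the marginal product of capital equals n+g+δ: 0.38·k^(0.38−1) = 0.14. Solving, k_gold = (0.38/0.14)^(1/0.62) ≈ 5.0055.
y_gold = 5.0055^0.38 ≈ 1.8441.
c_gold = y_gold − (n+g+δ)·k_gold = 1.8441 − 0.14·5.0055 ≈ 1.1434.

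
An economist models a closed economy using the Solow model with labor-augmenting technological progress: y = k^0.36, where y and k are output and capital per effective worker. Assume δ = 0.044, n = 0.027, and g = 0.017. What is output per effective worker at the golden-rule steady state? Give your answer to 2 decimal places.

y_gold ≈ 2.21

Capital per effective worker breaks even when investment replaces (n + g + δ)·k; here n + g + δ = 0.088.
At the golden rule the marginal product of capital equals n+g+δ: 0.36·k^(0.36−1) = 0.088. Solving, k_gold = (0.36/0.088)^(1/0.64) ≈ 9.0358.
Output: y_gold = k_gold^0.36 = 9.0358^0.36 ≈ 2.2088.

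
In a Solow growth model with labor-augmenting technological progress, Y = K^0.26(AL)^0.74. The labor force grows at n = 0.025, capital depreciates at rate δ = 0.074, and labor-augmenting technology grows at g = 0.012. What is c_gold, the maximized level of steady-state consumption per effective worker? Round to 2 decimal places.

Capital per effective worker breaks even when investment replaces (n + g + δ)·k; here n + g + δ = 0.111.
Golden rule sets MPK = n+g+δ: 0.26·k^(0.26−1) = 0.111, so k_gold = (0.26/0.111)^(1/0.74) ≈ 3.1588.
y_gold = 3.1588^0.26 ≈ 1.3486.
c_gold = y_gold − (n+g+δ)·k_gold = 1.3486 − 0.111·3.1588 ≈ 0.9980.

c_gold ≈ 1.00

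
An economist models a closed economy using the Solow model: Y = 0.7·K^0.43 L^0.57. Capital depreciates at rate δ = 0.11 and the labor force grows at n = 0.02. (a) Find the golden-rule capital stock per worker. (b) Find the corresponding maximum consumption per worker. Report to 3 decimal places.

The effective depreciation rate is n + δ = 0.02 + 0.11 = 0.13.
At the golden rule the marginal product of capital equals n+δ: 0.43·0.7·k^(0.43−1) = 0.13. Solving, k_gold = (0.43·0.7/0.13)^(1/0.57) ≈ 4.3620.
y_gold = 0.7·4.3620^0.43 ≈ 1.3188; c_gold = y_gold − 0.13·k_gold ≈ 0.7517.

(a) k_gold ≈ 4.362; (b) c_gold ≈ 0.752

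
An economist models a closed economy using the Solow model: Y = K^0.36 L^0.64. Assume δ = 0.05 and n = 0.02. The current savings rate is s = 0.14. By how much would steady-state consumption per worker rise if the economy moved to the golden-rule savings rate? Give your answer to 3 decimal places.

Capital per worker breaks even when investment replaces (n + δ)·k; here n + δ = 0.07.
Current steady state (s = 0.14): k* = (0.14/0.07)^(1/0.64) ≈ 2.9537, y* = 2.9537^0.36 ≈ 1.4768, c* = (1−0.14)·1.4768 ≈ 1.2701.
Setting f'(k) = n+δ gives 0.36·k^(0.36−1) = 0.07, hence k_gold = (0.36/0.07)^(1/0.64) ≈ 12.9198.
y_gold = 12.9198^0.36 ≈ 2.5122, c_gold = y_gold − 0.07·k_gold ≈ 1.6078.
Gain: Δc = 1.6078 − 1.2701 ≈ 0.3377.

Δc ≈ 0.338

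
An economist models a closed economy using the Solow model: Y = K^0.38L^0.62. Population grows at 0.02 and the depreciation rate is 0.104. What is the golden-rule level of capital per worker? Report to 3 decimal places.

Capital per worker breaks even when investment replaces (n + δ)·k; here n + δ = 0.124.
At the golden rule the marginal product of capital equals n+δ: 0.38·k^(0.38−1) = 0.124. Solving, k_gold = (0.38/0.124)^(1/0.62) ≈ 6.0877.

k_gold ≈ 6.088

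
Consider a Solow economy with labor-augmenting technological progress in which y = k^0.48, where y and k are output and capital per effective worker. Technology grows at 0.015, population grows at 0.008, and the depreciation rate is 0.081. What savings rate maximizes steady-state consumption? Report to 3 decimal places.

Capital per effective worker breaks even when investment replaces (n + g + δ)·k; here n + g + δ = 0.104.
At the golden rule MPK = n+g+δ, and in any Cobb-Douglas steady state s = (n+g+δ)·k/y = MPK·k/y = capital's share 0.48.

s_gold = 0.480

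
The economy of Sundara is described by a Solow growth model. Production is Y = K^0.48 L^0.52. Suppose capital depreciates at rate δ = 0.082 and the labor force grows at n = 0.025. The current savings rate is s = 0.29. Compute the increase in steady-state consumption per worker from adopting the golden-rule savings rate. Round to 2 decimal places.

The effective depreciation rate is n + δ = 0.025 + 0.082 = 0.107.
Current steady state (s = 0.29): k* = (0.29/0.107)^(1/0.52) ≈ 6.8033, y* = 6.8033^0.48 ≈ 2.5102, c* = (1−0.29)·2.5102 ≈ 1.7822.
Setting f'(k) = n+δ gives 0.48·k^(0.48−1) = 0.107, hence k_gold = (0.48/0.107)^(1/0.52) ≈ 17.9297.
y_gold = 17.9297^0.48 ≈ 3.9968, c_gold = y_gold − 0.107·k_gold ≈ 2.0783.
Gain: Δc = 2.0783 − 1.7822 ≈ 0.2961.

Δc ≈ 0.30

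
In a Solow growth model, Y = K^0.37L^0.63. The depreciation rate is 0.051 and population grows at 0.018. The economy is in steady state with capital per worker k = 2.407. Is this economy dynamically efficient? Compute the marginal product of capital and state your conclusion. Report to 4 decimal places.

Break-even investment rate: n + δ = 0.018 + 0.051 = 0.069.
MPK = 0.37·k^(0.37−1) = 0.37·2.407^(-0.63) ≈ 0.2128.
MPK > 0.069, so the economy is dynamically efficient (under-saving).

dynamically efficient; MPK ≈ 0.2128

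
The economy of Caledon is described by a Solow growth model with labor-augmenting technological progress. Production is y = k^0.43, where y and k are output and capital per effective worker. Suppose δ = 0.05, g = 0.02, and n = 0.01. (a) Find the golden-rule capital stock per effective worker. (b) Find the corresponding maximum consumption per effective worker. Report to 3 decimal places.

(a) k_gold ≈ 19.115; (b) c_gold ≈ 2.027

n + g + δ = 0.01 + 0.02 + 0.05 = 0.08.
Setting f'(k) = n+g+δ gives 0.43·k^(0.43−1) = 0.08, hence k_gold = (0.43/0.08)^(1/0.57) ≈ 19.1146.
y_gold = 19.1146^0.43 ≈ 3.5562; c_gold = y_gold − 0.08·k_gold ≈ 2.0270.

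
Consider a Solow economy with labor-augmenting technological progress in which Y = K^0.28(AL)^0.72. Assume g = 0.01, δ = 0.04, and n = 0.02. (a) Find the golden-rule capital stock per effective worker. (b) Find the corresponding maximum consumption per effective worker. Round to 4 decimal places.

(a) k_gold ≈ 6.8580; (b) c_gold ≈ 1.2344

n + g + δ = 0.02 + 0.01 + 0.04 = 0.07.
At the golden rule the marginal product of capital equals n+g+δ: 0.28·k^(0.28−1) = 0.07. Solving, k_gold = (0.28/0.07)^(1/0.72) ≈ 6.8580.
y_gold = 6.8580^0.28 ≈ 1.7145; c_gold = y_gold − 0.07·k_gold ≈ 1.2344.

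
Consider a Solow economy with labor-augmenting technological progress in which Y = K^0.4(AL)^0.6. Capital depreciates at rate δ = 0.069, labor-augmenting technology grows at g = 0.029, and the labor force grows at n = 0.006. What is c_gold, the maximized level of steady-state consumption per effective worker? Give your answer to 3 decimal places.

c_gold ≈ 1.473

Capital per effective worker breaks even when investment replaces (n + g + δ)·k; here n + g + δ = 0.104.
Maximizing c = f(k) − (n+g+δ)·k gives f'(k) = n+g+δ, i.e. 0.4·k^(0.4−1) = 0.104, so k_gold = (0.4/0.104)^(1/0.6) ≈ 9.4416.
y_gold = 9.4416^0.4 ≈ 2.4548.
c_gold = y_gold − (n+g+δ)·k_gold = 2.4548 − 0.104·9.4416 ≈ 1.4729.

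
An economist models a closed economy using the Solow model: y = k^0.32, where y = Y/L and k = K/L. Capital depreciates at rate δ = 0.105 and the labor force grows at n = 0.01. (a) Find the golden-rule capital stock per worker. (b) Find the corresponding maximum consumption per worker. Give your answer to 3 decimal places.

n + δ = 0.01 + 0.105 = 0.115.
Setting f'(k) = n+δ gives 0.32·k^(0.32−1) = 0.115, hence k_gold = (0.32/0.115)^(1/0.68) ≈ 4.5041.
y_gold = 4.5041^0.32 ≈ 1.6187; c_gold = y_gold − 0.115·k_gold ≈ 1.1007.

(a) k_gold ≈ 4.504; (b) c_gold ≈ 1.101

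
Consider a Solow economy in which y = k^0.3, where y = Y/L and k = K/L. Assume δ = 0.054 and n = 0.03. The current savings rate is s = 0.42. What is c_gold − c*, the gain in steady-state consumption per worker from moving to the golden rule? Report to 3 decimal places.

n + δ = 0.03 + 0.054 = 0.084.
Current steady state (s = 0.42): k* = (0.42/0.084)^(1/0.7) ≈ 9.9662, y* = 9.9662^0.3 ≈ 1.9932, c* = (1−0.42)·1.9932 ≈ 1.1561.
Golden rule sets MPK = n+δ: 0.3·k^(0.3−1) = 0.084, so k_gold = (0.3/0.084)^(1/0.7) ≈ 6.1627.
y_gold = 6.1627^0.3 ≈ 1.7256, c_gold = y_gold − 0.084·k_gold ≈ 1.2079.
Gain: Δc = 1.2079 − 1.1561 ≈ 0.0518.

Δc ≈ 0.052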